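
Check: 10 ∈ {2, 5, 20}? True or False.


A = {2, 5, 20}
Checking if 10 is in A
10 is not in A → False

10 ∉ A


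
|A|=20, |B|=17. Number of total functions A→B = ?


Each of |A| = 20 inputs maps to any of |B| = 17 outputs.
# functions = |B|^|A| = 17^20
= 4064231406647572522401601

Number of functions = 4064231406647572522401601


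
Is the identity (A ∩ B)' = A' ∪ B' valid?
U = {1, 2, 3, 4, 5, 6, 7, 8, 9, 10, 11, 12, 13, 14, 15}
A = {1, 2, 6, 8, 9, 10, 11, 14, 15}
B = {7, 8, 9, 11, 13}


LHS: A ∩ B = {8, 9, 11}
(A ∩ B)' = U \ (A ∩ B) = {1, 2, 3, 4, 5, 6, 7, 10, 12, 13, 14, 15}
A' = {3, 4, 5, 7, 12, 13}, B' = {1, 2, 3, 4, 5, 6, 10, 12, 14, 15}
Claimed RHS: A' ∪ B' = {1, 2, 3, 4, 5, 6, 7, 10, 12, 13, 14, 15}
Identity is VALID: LHS = RHS = {1, 2, 3, 4, 5, 6, 7, 10, 12, 13, 14, 15} ✓

Identity is valid. (A ∩ B)' = A' ∪ B' = {1, 2, 3, 4, 5, 6, 7, 10, 12, 13, 14, 15}


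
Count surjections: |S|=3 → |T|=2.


n = |S| = 3, k = |T| = 2. Surjections via inclusion-exclusion:
S(n,k) = Σ(-1)^i × C(k,i) × (k-i)^n, i=0 to k
i=0: (-1)^0×C(2,0)×2^3 = 8
i=1: (-1)^1×C(2,1)×1^3 = -2
i=2: (-1)^2×C(2,2)×0^3 = 0
Total = 6

Number of surjections = 6


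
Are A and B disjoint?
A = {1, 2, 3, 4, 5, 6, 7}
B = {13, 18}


Disjoint means A ∩ B = ∅.
A ∩ B = ∅
A ∩ B = ∅, so A and B are disjoint.

Yes, A and B are disjoint


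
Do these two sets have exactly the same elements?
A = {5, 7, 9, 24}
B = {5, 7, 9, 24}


Two sets are equal iff they have exactly the same elements.
A = {5, 7, 9, 24}
B = {5, 7, 9, 24}
Same elements → A = B

Yes, A = B


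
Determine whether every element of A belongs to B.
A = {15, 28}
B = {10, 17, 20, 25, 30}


A ⊆ B means every element of A is in B.
Elements in A not in B: {15, 28}
So A ⊄ B.

No, A ⊄ B


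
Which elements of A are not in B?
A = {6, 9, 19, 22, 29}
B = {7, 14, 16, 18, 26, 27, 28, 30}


A \ B = elements in A but not in B
A = {6, 9, 19, 22, 29}
B = {7, 14, 16, 18, 26, 27, 28, 30}
Remove from A any elements in B
A \ B = {6, 9, 19, 22, 29}

A \ B = {6, 9, 19, 22, 29}


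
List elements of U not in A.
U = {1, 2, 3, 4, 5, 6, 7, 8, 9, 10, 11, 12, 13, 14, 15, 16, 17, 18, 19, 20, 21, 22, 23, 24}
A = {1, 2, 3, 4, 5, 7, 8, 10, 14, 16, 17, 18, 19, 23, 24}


Aᶜ = U \ A = elements in U but not in A
U = {1, 2, 3, 4, 5, 6, 7, 8, 9, 10, 11, 12, 13, 14, 15, 16, 17, 18, 19, 20, 21, 22, 23, 24}
A = {1, 2, 3, 4, 5, 7, 8, 10, 14, 16, 17, 18, 19, 23, 24}
Aᶜ = {6, 9, 11, 12, 13, 15, 20, 21, 22}

Aᶜ = {6, 9, 11, 12, 13, 15, 20, 21, 22}


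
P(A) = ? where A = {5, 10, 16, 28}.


|A| = 4, so |P(A)| = 2^4 = 16
Enumerate subsets by cardinality (0 to 4):
∅, {5}, {10}, {16}, {28}, {5, 10}, {5, 16}, {5, 28}, {10, 16}, {10, 28}, {16, 28}, {5, 10, 16}, {5, 10, 28}, {5, 16, 28}, {10, 16, 28}, {5, 10, 16, 28}

P(A) has 16 subsets: ∅, {5}, {10}, {16}, {28}, {5, 10}, {5, 16}, {5, 28}, {10, 16}, {10, 28}, {16, 28}, {5, 10, 16}, {5, 10, 28}, {5, 16, 28}, {10, 16, 28}, {5, 10, 16, 28}


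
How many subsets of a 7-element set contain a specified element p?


Subsets of A containing p correspond to subsets of A \ {p}, which has 6 elements.
Count = 2^(n-1) = 2^6
= 64

Number of subsets containing p = 64


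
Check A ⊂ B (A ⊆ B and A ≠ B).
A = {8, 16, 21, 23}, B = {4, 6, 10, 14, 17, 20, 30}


A ⊂ B requires: A ⊆ B AND A ≠ B.
A ⊆ B? No
A ⊄ B, so A is not a proper subset.

No, A is not a proper subset of B


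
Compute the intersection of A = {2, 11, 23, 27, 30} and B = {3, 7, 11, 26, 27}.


A ∩ B = elements in both A and B
A = {2, 11, 23, 27, 30}
B = {3, 7, 11, 26, 27}
A ∩ B = {11, 27}

A ∩ B = {11, 27}


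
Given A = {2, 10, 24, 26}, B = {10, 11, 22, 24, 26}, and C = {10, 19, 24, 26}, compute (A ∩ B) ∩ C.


A ∩ B = {10, 24, 26}
(A ∩ B) ∩ C = {10, 24, 26}

A ∩ B ∩ C = {10, 24, 26}


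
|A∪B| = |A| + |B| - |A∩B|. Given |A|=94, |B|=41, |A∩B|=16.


|A ∪ B| = |A| + |B| - |A ∩ B|
= 94 + 41 - 16
= 119

|A ∪ B| = 119


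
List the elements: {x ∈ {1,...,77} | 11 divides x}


Checking each candidate:
Condition: multiples of 11 in {1,...,77}
Result = {11, 22, 33, 44, 55, 66, 77}

{11, 22, 33, 44, 55, 66, 77}


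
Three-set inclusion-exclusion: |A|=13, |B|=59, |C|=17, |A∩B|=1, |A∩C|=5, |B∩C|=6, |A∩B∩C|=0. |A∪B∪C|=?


|A∪B∪C| = |A|+|B|+|C| - |A∩B|-|A∩C|-|B∩C| + |A∩B∩C|
= 13+59+17 - 1-5-6 + 0
= 89 - 12 + 0
= 77

|A ∪ B ∪ C| = 77


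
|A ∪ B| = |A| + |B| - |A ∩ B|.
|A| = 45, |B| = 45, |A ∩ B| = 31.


|A ∪ B| = |A| + |B| - |A ∩ B|
= 45 + 45 - 31
= 59

|A ∪ B| = 59


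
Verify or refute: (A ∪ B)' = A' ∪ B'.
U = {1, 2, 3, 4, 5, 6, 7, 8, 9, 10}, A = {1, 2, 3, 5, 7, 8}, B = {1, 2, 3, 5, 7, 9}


LHS: A ∪ B = {1, 2, 3, 5, 7, 8, 9}
(A ∪ B)' = U \ (A ∪ B) = {4, 6, 10}
A' = {4, 6, 9, 10}, B' = {4, 6, 8, 10}
Claimed RHS: A' ∪ B' = {4, 6, 8, 9, 10}
Identity is INVALID: LHS = {4, 6, 10} but the RHS claimed here equals {4, 6, 8, 9, 10}. The correct form is (A ∪ B)' = A' ∩ B'.

Identity is invalid: (A ∪ B)' = {4, 6, 10} but A' ∪ B' = {4, 6, 8, 9, 10}. The correct De Morgan law is (A ∪ B)' = A' ∩ B'.


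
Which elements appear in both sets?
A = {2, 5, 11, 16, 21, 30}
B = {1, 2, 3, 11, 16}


A ∩ B = elements in both A and B
A = {2, 5, 11, 16, 21, 30}
B = {1, 2, 3, 11, 16}
A ∩ B = {2, 11, 16}

A ∩ B = {2, 11, 16}


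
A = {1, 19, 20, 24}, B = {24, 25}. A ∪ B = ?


A ∪ B = all elements in A or B (or both)
A = {1, 19, 20, 24}
B = {24, 25}
A ∪ B = {1, 19, 20, 24, 25}

A ∪ B = {1, 19, 20, 24, 25}


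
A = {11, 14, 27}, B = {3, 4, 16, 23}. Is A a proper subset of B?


A ⊂ B requires: A ⊆ B AND A ≠ B.
A ⊆ B? No
A ⊄ B, so A is not a proper subset.

No, A is not a proper subset of B


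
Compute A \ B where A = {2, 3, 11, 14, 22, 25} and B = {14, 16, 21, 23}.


A \ B = elements in A but not in B
A = {2, 3, 11, 14, 22, 25}
B = {14, 16, 21, 23}
Remove from A any elements in B
A \ B = {2, 3, 11, 22, 25}

A \ B = {2, 3, 11, 22, 25}


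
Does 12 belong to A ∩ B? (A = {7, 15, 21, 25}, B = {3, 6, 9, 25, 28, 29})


A = {7, 15, 21, 25}, B = {3, 6, 9, 25, 28, 29}
A ∩ B = elements in both A and B
A ∩ B = {25}
Checking if 12 ∈ A ∩ B
12 is not in A ∩ B → False

12 ∉ A ∩ B


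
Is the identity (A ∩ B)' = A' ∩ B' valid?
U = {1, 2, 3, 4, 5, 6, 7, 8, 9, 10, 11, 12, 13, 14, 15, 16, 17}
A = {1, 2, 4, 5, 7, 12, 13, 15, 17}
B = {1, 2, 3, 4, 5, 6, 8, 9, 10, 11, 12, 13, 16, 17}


LHS: A ∩ B = {1, 2, 4, 5, 12, 13, 17}
(A ∩ B)' = U \ (A ∩ B) = {3, 6, 7, 8, 9, 10, 11, 14, 15, 16}
A' = {3, 6, 8, 9, 10, 11, 14, 16}, B' = {7, 14, 15}
Claimed RHS: A' ∩ B' = {14}
Identity is INVALID: LHS = {3, 6, 7, 8, 9, 10, 11, 14, 15, 16} but the RHS claimed here equals {14}. The correct form is (A ∩ B)' = A' ∪ B'.

Identity is invalid: (A ∩ B)' = {3, 6, 7, 8, 9, 10, 11, 14, 15, 16} but A' ∩ B' = {14}. The correct De Morgan law is (A ∩ B)' = A' ∪ B'.


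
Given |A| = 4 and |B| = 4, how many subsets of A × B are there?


A relation from A to B is any subset of A × B.
|A × B| = 4 × 4 = 16
# relations = 2^|A × B| = 2^16 = 65536

Number of relations = 65536


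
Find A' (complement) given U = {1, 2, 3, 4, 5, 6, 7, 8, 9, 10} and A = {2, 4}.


Aᶜ = U \ A = elements in U but not in A
U = {1, 2, 3, 4, 5, 6, 7, 8, 9, 10}
A = {2, 4}
Aᶜ = {1, 3, 5, 6, 7, 8, 9, 10}

Aᶜ = {1, 3, 5, 6, 7, 8, 9, 10}


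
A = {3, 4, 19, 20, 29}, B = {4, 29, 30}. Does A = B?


Two sets are equal iff they have exactly the same elements.
A = {3, 4, 19, 20, 29}
B = {4, 29, 30}
Differences: {3, 19, 20, 30}
A ≠ B

No, A ≠ B


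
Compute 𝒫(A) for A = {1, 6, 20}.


|A| = 3, so |P(A)| = 2^3 = 8
Enumerate subsets by cardinality (0 to 3):
∅, {1}, {6}, {20}, {1, 6}, {1, 20}, {6, 20}, {1, 6, 20}

P(A) has 8 subsets: ∅, {1}, {6}, {20}, {1, 6}, {1, 20}, {6, 20}, {1, 6, 20}


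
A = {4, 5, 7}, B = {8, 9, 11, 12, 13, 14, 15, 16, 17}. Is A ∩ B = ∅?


Disjoint means A ∩ B = ∅.
A ∩ B = ∅
A ∩ B = ∅, so A and B are disjoint.

Yes, A and B are disjoint


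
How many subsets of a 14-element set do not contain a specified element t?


Subsets of A avoiding t are subsets of A \ {t}, which has 13 elements.
Count = 2^(n-1) = 2^13
= 8192

Number of subsets avoiding t = 8192


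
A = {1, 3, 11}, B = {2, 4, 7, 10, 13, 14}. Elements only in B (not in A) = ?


A = {1, 3, 11}
B = {2, 4, 7, 10, 13, 14}
Region: only in B (not in A)
Elements: {2, 4, 7, 10, 13, 14}

Elements only in B (not in A): {2, 4, 7, 10, 13, 14}


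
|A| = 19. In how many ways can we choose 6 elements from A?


C(n,k) = n! / (k!(n-k)!)
C(19,6) = 19! / (6!13!)
= 27132

C(19,6) = 27132


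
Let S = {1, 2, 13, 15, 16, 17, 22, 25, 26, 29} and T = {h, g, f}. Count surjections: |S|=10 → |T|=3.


n = |S| = 10, k = |T| = 3. Surjections via inclusion-exclusion:
S(n,k) = Σ(-1)^i × C(k,i) × (k-i)^n, i=0 to k
i=0: (-1)^0×C(3,0)×3^10 = 59049
i=1: (-1)^1×C(3,1)×2^10 = -3072
i=2: (-1)^2×C(3,2)×1^10 = 3
i=3: (-1)^3×C(3,3)×0^10 = 0
Total = 55980

Number of surjections = 55980


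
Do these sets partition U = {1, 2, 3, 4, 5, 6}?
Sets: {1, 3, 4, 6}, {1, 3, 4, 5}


A partition requires: (1) non-empty parts, (2) pairwise disjoint, (3) union = U
Parts: {1, 3, 4, 6}, {1, 3, 4, 5}
Union of parts: {1, 3, 4, 5, 6}
U = {1, 2, 3, 4, 5, 6}
All non-empty? True
Pairwise disjoint? False
Covers U? False

No, not a valid partition


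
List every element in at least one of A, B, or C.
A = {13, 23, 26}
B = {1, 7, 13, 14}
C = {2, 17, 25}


A ∪ B = {1, 7, 13, 14, 23, 26}
(A ∪ B) ∪ C = {1, 2, 7, 13, 14, 17, 23, 25, 26}

A ∪ B ∪ C = {1, 2, 7, 13, 14, 17, 23, 25, 26}


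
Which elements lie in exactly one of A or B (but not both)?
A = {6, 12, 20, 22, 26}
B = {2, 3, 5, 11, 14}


A △ B = (A \ B) ∪ (B \ A) = elements in exactly one of A or B
A \ B = {6, 12, 20, 22, 26}
B \ A = {2, 3, 5, 11, 14}
A △ B = {2, 3, 5, 6, 11, 12, 14, 20, 22, 26}

A △ B = {2, 3, 5, 6, 11, 12, 14, 20, 22, 26}


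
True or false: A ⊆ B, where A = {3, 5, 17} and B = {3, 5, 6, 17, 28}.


A ⊆ B means every element of A is in B.
All elements of A are in B.
So A ⊆ B.

Yes, A ⊆ B


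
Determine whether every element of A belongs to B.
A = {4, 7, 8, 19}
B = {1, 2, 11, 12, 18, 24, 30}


A ⊆ B means every element of A is in B.
Elements in A not in B: {4, 7, 8, 19}
So A ⊄ B.

No, A ⊄ B


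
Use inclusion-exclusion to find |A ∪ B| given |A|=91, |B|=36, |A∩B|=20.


|A ∪ B| = |A| + |B| - |A ∩ B|
= 91 + 36 - 20
= 107

|A ∪ B| = 107


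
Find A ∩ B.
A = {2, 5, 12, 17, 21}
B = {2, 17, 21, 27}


A ∩ B = elements in both A and B
A = {2, 5, 12, 17, 21}
B = {2, 17, 21, 27}
A ∩ B = {2, 17, 21}

A ∩ B = {2, 17, 21}


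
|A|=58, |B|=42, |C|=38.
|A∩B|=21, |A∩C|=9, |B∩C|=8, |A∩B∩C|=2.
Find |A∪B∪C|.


|A∪B∪C| = |A|+|B|+|C| - |A∩B|-|A∩C|-|B∩C| + |A∩B∩C|
= 58+42+38 - 21-9-8 + 2
= 138 - 38 + 2
= 102

|A ∪ B ∪ C| = 102


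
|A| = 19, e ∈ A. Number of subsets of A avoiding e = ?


Subsets of A avoiding e are subsets of A \ {e}, which has 18 elements.
Count = 2^(n-1) = 2^18
= 262144

Number of subsets avoiding e = 262144


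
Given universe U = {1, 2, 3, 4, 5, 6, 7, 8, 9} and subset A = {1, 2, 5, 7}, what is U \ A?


Aᶜ = U \ A = elements in U but not in A
U = {1, 2, 3, 4, 5, 6, 7, 8, 9}
A = {1, 2, 5, 7}
Aᶜ = {3, 4, 6, 8, 9}

Aᶜ = {3, 4, 6, 8, 9}


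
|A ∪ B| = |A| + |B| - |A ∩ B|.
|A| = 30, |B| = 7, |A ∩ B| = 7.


|A ∪ B| = |A| + |B| - |A ∩ B|
= 30 + 7 - 7
= 30

|A ∪ B| = 30


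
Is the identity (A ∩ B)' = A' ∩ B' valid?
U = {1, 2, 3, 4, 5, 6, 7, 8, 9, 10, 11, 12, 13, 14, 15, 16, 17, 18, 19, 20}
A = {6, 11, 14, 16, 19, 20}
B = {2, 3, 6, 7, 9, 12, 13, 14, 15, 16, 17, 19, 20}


LHS: A ∩ B = {6, 14, 16, 19, 20}
(A ∩ B)' = U \ (A ∩ B) = {1, 2, 3, 4, 5, 7, 8, 9, 10, 11, 12, 13, 15, 17, 18}
A' = {1, 2, 3, 4, 5, 7, 8, 9, 10, 12, 13, 15, 17, 18}, B' = {1, 4, 5, 8, 10, 11, 18}
Claimed RHS: A' ∩ B' = {1, 4, 5, 8, 10, 18}
Identity is INVALID: LHS = {1, 2, 3, 4, 5, 7, 8, 9, 10, 11, 12, 13, 15, 17, 18} but the RHS claimed here equals {1, 4, 5, 8, 10, 18}. The correct form is (A ∩ B)' = A' ∪ B'.

Identity is invalid: (A ∩ B)' = {1, 2, 3, 4, 5, 7, 8, 9, 10, 11, 12, 13, 15, 17, 18} but A' ∩ B' = {1, 4, 5, 8, 10, 18}. The correct De Morgan law is (A ∩ B)' = A' ∪ B'.


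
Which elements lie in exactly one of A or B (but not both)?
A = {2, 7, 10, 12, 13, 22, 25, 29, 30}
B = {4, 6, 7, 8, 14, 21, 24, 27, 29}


A △ B = (A \ B) ∪ (B \ A) = elements in exactly one of A or B
A \ B = {2, 10, 12, 13, 22, 25, 30}
B \ A = {4, 6, 8, 14, 21, 24, 27}
A △ B = {2, 4, 6, 8, 10, 12, 13, 14, 21, 22, 24, 25, 27, 30}

A △ B = {2, 4, 6, 8, 10, 12, 13, 14, 21, 22, 24, 25, 27, 30}


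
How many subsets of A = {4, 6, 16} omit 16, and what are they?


A subset of A that omits 16 is a subset of A \ {16}, so there are 2^(n-1) = 2^2 = 4 of them.
Subsets excluding 16: ∅, {4}, {6}, {4, 6}

Subsets excluding 16 (4 total): ∅, {4}, {6}, {4, 6}


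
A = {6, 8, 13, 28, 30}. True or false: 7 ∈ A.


A = {6, 8, 13, 28, 30}
Checking if 7 is in A
7 is not in A → False

7 ∉ A


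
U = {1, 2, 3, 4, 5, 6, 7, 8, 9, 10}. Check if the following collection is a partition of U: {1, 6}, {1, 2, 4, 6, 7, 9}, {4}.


A partition requires: (1) non-empty parts, (2) pairwise disjoint, (3) union = U
Parts: {1, 6}, {1, 2, 4, 6, 7, 9}, {4}
Union of parts: {1, 2, 4, 6, 7, 9}
U = {1, 2, 3, 4, 5, 6, 7, 8, 9, 10}
All non-empty? True
Pairwise disjoint? False
Covers U? False

No, not a valid partition


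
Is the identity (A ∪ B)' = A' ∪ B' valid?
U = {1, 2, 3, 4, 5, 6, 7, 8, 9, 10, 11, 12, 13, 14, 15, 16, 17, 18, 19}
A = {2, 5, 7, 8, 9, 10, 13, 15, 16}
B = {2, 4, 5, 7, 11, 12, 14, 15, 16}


LHS: A ∪ B = {2, 4, 5, 7, 8, 9, 10, 11, 12, 13, 14, 15, 16}
(A ∪ B)' = U \ (A ∪ B) = {1, 3, 6, 17, 18, 19}
A' = {1, 3, 4, 6, 11, 12, 14, 17, 18, 19}, B' = {1, 3, 6, 8, 9, 10, 13, 17, 18, 19}
Claimed RHS: A' ∪ B' = {1, 3, 4, 6, 8, 9, 10, 11, 12, 13, 14, 17, 18, 19}
Identity is INVALID: LHS = {1, 3, 6, 17, 18, 19} but the RHS claimed here equals {1, 3, 4, 6, 8, 9, 10, 11, 12, 13, 14, 17, 18, 19}. The correct form is (A ∪ B)' = A' ∩ B'.

Identity is invalid: (A ∪ B)' = {1, 3, 6, 17, 18, 19} but A' ∪ B' = {1, 3, 4, 6, 8, 9, 10, 11, 12, 13, 14, 17, 18, 19}. The correct De Morgan law is (A ∪ B)' = A' ∩ B'.


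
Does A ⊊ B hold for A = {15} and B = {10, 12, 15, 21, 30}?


A ⊂ B requires: A ⊆ B AND A ≠ B.
A ⊆ B? Yes
A = B? No
A ⊂ B: Yes (A is a proper subset of B)

Yes, A ⊂ B


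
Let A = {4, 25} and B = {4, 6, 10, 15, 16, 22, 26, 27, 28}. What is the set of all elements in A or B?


A ∪ B = all elements in A or B (or both)
A = {4, 25}
B = {4, 6, 10, 15, 16, 22, 26, 27, 28}
A ∪ B = {4, 6, 10, 15, 16, 22, 25, 26, 27, 28}

A ∪ B = {4, 6, 10, 15, 16, 22, 25, 26, 27, 28}


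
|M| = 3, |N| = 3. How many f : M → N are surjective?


n = |M| = 3, k = |N| = 3. Surjections via inclusion-exclusion:
S(n,k) = Σ(-1)^i × C(k,i) × (k-i)^n, i=0 to k
i=0: (-1)^0×C(3,0)×3^3 = 27
i=1: (-1)^1×C(3,1)×2^3 = -24
i=2: (-1)^2×C(3,2)×1^3 = 3
i=3: (-1)^3×C(3,3)×0^3 = 0
Total = 6

Number of surjections = 6


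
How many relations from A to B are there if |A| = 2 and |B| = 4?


A relation from A to B is any subset of A × B.
|A × B| = 2 × 4 = 8
# relations = 2^|A × B| = 2^8 = 256

Number of relations = 256


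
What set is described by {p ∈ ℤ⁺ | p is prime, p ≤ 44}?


Checking each candidate:
Condition: primes ≤ 44
Result = {2, 3, 5, 7, 11, 13, 17, 19, 23, 29, 31, 37, 41, 43}

{2, 3, 5, 7, 11, 13, 17, 19, 23, 29, 31, 37, 41, 43}


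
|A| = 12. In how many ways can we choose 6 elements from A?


C(n,k) = n! / (k!(n-k)!)
C(12,6) = 12! / (6!6!)
= 924

C(12,6) = 924


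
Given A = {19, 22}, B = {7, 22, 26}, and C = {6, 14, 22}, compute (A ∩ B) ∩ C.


A ∩ B = {22}
(A ∩ B) ∩ C = {22}

A ∩ B ∩ C = {22}


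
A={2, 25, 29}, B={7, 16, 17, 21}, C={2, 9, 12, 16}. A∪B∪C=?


A ∪ B = {2, 7, 16, 17, 21, 25, 29}
(A ∪ B) ∪ C = {2, 7, 9, 12, 16, 17, 21, 25, 29}

A ∪ B ∪ C = {2, 7, 9, 12, 16, 17, 21, 25, 29}


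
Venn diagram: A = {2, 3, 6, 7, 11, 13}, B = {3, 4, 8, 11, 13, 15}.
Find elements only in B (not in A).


A = {2, 3, 6, 7, 11, 13}
B = {3, 4, 8, 11, 13, 15}
Region: only in B (not in A)
Elements: {4, 8, 15}

Elements only in B (not in A): {4, 8, 15}


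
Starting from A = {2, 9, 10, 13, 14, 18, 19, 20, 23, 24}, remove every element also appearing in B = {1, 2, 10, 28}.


A \ B = elements in A but not in B
A = {2, 9, 10, 13, 14, 18, 19, 20, 23, 24}
B = {1, 2, 10, 28}
Remove from A any elements in B
A \ B = {9, 13, 14, 18, 19, 20, 23, 24}

A \ B = {9, 13, 14, 18, 19, 20, 23, 24}


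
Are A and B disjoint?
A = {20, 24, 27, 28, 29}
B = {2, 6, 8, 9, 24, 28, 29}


Disjoint means A ∩ B = ∅.
A ∩ B = {24, 28, 29}
A ∩ B ≠ ∅, so A and B are NOT disjoint.

No, A and B are not disjoint (A ∩ B = {24, 28, 29})


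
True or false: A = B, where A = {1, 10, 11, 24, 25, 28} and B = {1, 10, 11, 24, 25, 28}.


Two sets are equal iff they have exactly the same elements.
A = {1, 10, 11, 24, 25, 28}
B = {1, 10, 11, 24, 25, 28}
Same elements → A = B

Yes, A = B


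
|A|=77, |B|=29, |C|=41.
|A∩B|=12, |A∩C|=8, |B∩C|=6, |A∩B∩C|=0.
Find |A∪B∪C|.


|A∪B∪C| = |A|+|B|+|C| - |A∩B|-|A∩C|-|B∩C| + |A∩B∩C|
= 77+29+41 - 12-8-6 + 0
= 147 - 26 + 0
= 121

|A ∪ B ∪ C| = 121


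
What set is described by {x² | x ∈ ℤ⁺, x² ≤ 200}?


Checking each candidate:
Condition: positive perfect squares ≤ 200
Result = {1, 4, 9, 16, 25, 36, 49, 64, 81, 100, 121, 144, 169, 196}

{1, 4, 9, 16, 25, 36, 49, 64, 81, 100, 121, 144, 169, 196}


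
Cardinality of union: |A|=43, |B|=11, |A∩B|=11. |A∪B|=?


|A ∪ B| = |A| + |B| - |A ∩ B|
= 43 + 11 - 11
= 43

|A ∪ B| = 43


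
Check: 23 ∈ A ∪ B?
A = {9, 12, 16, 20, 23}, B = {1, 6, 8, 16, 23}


A = {9, 12, 16, 20, 23}, B = {1, 6, 8, 16, 23}
A ∪ B = all elements in A or B
A ∪ B = {1, 6, 8, 9, 12, 16, 20, 23}
Checking if 23 ∈ A ∪ B
23 is in A ∪ B → True

23 ∈ A ∪ B


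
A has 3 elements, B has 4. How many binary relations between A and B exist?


A relation from A to B is any subset of A × B.
|A × B| = 3 × 4 = 12
# relations = 2^|A × B| = 2^12 = 4096

Number of relations = 4096


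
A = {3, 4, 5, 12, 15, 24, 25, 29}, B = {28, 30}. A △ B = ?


A △ B = (A \ B) ∪ (B \ A) = elements in exactly one of A or B
A \ B = {3, 4, 5, 12, 15, 24, 25, 29}
B \ A = {28, 30}
A △ B = {3, 4, 5, 12, 15, 24, 25, 28, 29, 30}

A △ B = {3, 4, 5, 12, 15, 24, 25, 28, 29, 30}


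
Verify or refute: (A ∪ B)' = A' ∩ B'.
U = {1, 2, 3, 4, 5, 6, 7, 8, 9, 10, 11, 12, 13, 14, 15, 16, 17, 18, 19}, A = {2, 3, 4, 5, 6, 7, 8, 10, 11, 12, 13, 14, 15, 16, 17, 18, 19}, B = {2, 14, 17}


LHS: A ∪ B = {2, 3, 4, 5, 6, 7, 8, 10, 11, 12, 13, 14, 15, 16, 17, 18, 19}
(A ∪ B)' = U \ (A ∪ B) = {1, 9}
A' = {1, 9}, B' = {1, 3, 4, 5, 6, 7, 8, 9, 10, 11, 12, 13, 15, 16, 18, 19}
Claimed RHS: A' ∩ B' = {1, 9}
Identity is VALID: LHS = RHS = {1, 9} ✓

Identity is valid. (A ∪ B)' = A' ∩ B' = {1, 9}


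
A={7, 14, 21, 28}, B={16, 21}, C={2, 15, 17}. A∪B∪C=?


A ∪ B = {7, 14, 16, 21, 28}
(A ∪ B) ∪ C = {2, 7, 14, 15, 16, 17, 21, 28}

A ∪ B ∪ C = {2, 7, 14, 15, 16, 17, 21, 28}


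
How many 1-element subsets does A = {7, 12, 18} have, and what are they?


|A| = 3, so A has C(3,1) = 3 subsets of size 1.
Enumerate by choosing 1 elements from A at a time:
{7}, {12}, {18}

1-element subsets (3 total): {7}, {12}, {18}


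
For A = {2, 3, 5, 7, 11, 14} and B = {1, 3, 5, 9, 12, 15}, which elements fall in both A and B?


A = {2, 3, 5, 7, 11, 14}
B = {1, 3, 5, 9, 12, 15}
Region: in both A and B
Elements: {3, 5}

Elements in both A and B: {3, 5}


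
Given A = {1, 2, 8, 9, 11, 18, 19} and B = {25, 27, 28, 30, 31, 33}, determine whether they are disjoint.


Disjoint means A ∩ B = ∅.
A ∩ B = ∅
A ∩ B = ∅, so A and B are disjoint.

Yes, A and B are disjoint


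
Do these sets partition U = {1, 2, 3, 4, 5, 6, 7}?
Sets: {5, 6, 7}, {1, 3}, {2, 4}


A partition requires: (1) non-empty parts, (2) pairwise disjoint, (3) union = U
Parts: {5, 6, 7}, {1, 3}, {2, 4}
Union of parts: {1, 2, 3, 4, 5, 6, 7}
U = {1, 2, 3, 4, 5, 6, 7}
All non-empty? True
Pairwise disjoint? True
Covers U? True

Yes, valid partition


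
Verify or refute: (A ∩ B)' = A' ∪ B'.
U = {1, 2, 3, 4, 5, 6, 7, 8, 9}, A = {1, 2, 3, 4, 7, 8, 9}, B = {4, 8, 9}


LHS: A ∩ B = {4, 8, 9}
(A ∩ B)' = U \ (A ∩ B) = {1, 2, 3, 5, 6, 7}
A' = {5, 6}, B' = {1, 2, 3, 5, 6, 7}
Claimed RHS: A' ∪ B' = {1, 2, 3, 5, 6, 7}
Identity is VALID: LHS = RHS = {1, 2, 3, 5, 6, 7} ✓

Identity is valid. (A ∩ B)' = A' ∪ B' = {1, 2, 3, 5, 6, 7}


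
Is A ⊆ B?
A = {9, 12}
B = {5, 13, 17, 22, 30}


A ⊆ B means every element of A is in B.
Elements in A not in B: {9, 12}
So A ⊄ B.

No, A ⊄ B


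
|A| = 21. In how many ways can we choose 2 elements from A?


C(n,k) = n! / (k!(n-k)!)
C(21,2) = 21! / (2!19!)
= 210

C(21,2) = 210


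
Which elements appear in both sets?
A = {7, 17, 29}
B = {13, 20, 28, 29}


A ∩ B = elements in both A and B
A = {7, 17, 29}
B = {13, 20, 28, 29}
A ∩ B = {29}

A ∩ B = {29}


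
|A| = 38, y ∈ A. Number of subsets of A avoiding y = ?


Subsets of A avoiding y are subsets of A \ {y}, which has 37 elements.
Count = 2^(n-1) = 2^37
= 137438953472

Number of subsets avoiding y = 137438953472


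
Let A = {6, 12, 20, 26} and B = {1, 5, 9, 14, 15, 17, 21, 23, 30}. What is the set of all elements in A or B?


A ∪ B = all elements in A or B (or both)
A = {6, 12, 20, 26}
B = {1, 5, 9, 14, 15, 17, 21, 23, 30}
A ∪ B = {1, 5, 6, 9, 12, 14, 15, 17, 20, 21, 23, 26, 30}

A ∪ B = {1, 5, 6, 9, 12, 14, 15, 17, 20, 21, 23, 26, 30}


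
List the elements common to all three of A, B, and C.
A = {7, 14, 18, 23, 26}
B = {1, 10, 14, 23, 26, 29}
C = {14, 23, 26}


A ∩ B = {14, 23, 26}
(A ∩ B) ∩ C = {14, 23, 26}

A ∩ B ∩ C = {14, 23, 26}


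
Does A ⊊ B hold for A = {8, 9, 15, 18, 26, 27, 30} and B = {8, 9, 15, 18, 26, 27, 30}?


A ⊂ B requires: A ⊆ B AND A ≠ B.
A ⊆ B? Yes
A = B? Yes
A = B, so A is not a PROPER subset.

No, A is not a proper subset of B


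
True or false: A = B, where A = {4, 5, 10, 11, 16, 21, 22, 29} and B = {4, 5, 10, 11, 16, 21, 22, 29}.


Two sets are equal iff they have exactly the same elements.
A = {4, 5, 10, 11, 16, 21, 22, 29}
B = {4, 5, 10, 11, 16, 21, 22, 29}
Same elements → A = B

Yes, A = B


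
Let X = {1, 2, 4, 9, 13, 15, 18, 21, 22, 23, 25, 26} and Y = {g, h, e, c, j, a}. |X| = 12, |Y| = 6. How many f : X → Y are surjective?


n = |X| = 12, k = |Y| = 6. Surjections via inclusion-exclusion:
S(n,k) = Σ(-1)^i × C(k,i) × (k-i)^n, i=0 to k
i=0: (-1)^0×C(6,0)×6^12 = 2176782336
i=1: (-1)^1×C(6,1)×5^12 = -1464843750
i=2: (-1)^2×C(6,2)×4^12 = 251658240
i=3: (-1)^3×C(6,3)×3^12 = -10628820
i=4: (-1)^4×C(6,4)×2^12 = 61440
i=5: (-1)^5×C(6,5)×1^12 = -6
i=6: (-1)^6×C(6,6)×0^12 = 0
Total = 953029440

Number of surjections = 953029440


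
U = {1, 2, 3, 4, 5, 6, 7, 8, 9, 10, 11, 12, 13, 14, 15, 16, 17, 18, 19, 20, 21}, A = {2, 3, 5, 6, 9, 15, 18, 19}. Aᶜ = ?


Aᶜ = U \ A = elements in U but not in A
U = {1, 2, 3, 4, 5, 6, 7, 8, 9, 10, 11, 12, 13, 14, 15, 16, 17, 18, 19, 20, 21}
A = {2, 3, 5, 6, 9, 15, 18, 19}
Aᶜ = {1, 4, 7, 8, 10, 11, 12, 13, 14, 16, 17, 20, 21}

Aᶜ = {1, 4, 7, 8, 10, 11, 12, 13, 14, 16, 17, 20, 21}


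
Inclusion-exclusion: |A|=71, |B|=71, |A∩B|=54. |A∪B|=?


|A ∪ B| = |A| + |B| - |A ∩ B|
= 71 + 71 - 54
= 88

|A ∪ B| = 88


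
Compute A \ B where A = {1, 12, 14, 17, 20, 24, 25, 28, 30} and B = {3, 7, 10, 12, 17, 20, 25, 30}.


A \ B = elements in A but not in B
A = {1, 12, 14, 17, 20, 24, 25, 28, 30}
B = {3, 7, 10, 12, 17, 20, 25, 30}
Remove from A any elements in B
A \ B = {1, 14, 24, 28}

A \ B = {1, 14, 24, 28}


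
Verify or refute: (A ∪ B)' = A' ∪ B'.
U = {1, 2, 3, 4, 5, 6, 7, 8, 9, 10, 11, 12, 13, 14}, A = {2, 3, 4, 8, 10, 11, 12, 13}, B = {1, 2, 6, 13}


LHS: A ∪ B = {1, 2, 3, 4, 6, 8, 10, 11, 12, 13}
(A ∪ B)' = U \ (A ∪ B) = {5, 7, 9, 14}
A' = {1, 5, 6, 7, 9, 14}, B' = {3, 4, 5, 7, 8, 9, 10, 11, 12, 14}
Claimed RHS: A' ∪ B' = {1, 3, 4, 5, 6, 7, 8, 9, 10, 11, 12, 14}
Identity is INVALID: LHS = {5, 7, 9, 14} but the RHS claimed here equals {1, 3, 4, 5, 6, 7, 8, 9, 10, 11, 12, 14}. The correct form is (A ∪ B)' = A' ∩ B'.

Identity is invalid: (A ∪ B)' = {5, 7, 9, 14} but A' ∪ B' = {1, 3, 4, 5, 6, 7, 8, 9, 10, 11, 12, 14}. The correct De Morgan law is (A ∪ B)' = A' ∩ B'.


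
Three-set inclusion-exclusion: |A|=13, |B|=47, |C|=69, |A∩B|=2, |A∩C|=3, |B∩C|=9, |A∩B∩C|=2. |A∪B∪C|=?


|A∪B∪C| = |A|+|B|+|C| - |A∩B|-|A∩C|-|B∩C| + |A∩B∩C|
= 13+47+69 - 2-3-9 + 2
= 129 - 14 + 2
= 117

|A ∪ B ∪ C| = 117


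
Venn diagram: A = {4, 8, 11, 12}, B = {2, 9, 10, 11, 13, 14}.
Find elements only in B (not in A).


A = {4, 8, 11, 12}
B = {2, 9, 10, 11, 13, 14}
Region: only in B (not in A)
Elements: {2, 9, 10, 13, 14}

Elements only in B (not in A): {2, 9, 10, 13, 14}


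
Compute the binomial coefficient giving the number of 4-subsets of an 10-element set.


C(n,k) = n! / (k!(n-k)!)
C(10,4) = 10! / (4!6!)
= 210

C(10,4) = 210


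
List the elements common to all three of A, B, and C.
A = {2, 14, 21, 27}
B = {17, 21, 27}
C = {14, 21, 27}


A ∩ B = {21, 27}
(A ∩ B) ∩ C = {21, 27}

A ∩ B ∩ C = {21, 27}


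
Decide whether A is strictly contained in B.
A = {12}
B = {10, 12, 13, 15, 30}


A ⊂ B requires: A ⊆ B AND A ≠ B.
A ⊆ B? Yes
A = B? No
A ⊂ B: Yes (A is a proper subset of B)

Yes, A ⊂ B


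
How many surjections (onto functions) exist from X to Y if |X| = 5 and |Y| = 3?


n = |X| = 5, k = |Y| = 3. Surjections via inclusion-exclusion:
S(n,k) = Σ(-1)^i × C(k,i) × (k-i)^n, i=0 to k
i=0: (-1)^0×C(3,0)×3^5 = 243
i=1: (-1)^1×C(3,1)×2^5 = -96
i=2: (-1)^2×C(3,2)×1^5 = 3
i=3: (-1)^3×C(3,3)×0^5 = 0
Total = 150

Number of surjections = 150


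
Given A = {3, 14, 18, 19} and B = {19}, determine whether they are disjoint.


Disjoint means A ∩ B = ∅.
A ∩ B = {19}
A ∩ B ≠ ∅, so A and B are NOT disjoint.

No, A and B are not disjoint (A ∩ B = {19})


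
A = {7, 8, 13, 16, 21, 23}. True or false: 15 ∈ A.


A = {7, 8, 13, 16, 21, 23}
Checking if 15 is in A
15 is not in A → False

15 ∉ A


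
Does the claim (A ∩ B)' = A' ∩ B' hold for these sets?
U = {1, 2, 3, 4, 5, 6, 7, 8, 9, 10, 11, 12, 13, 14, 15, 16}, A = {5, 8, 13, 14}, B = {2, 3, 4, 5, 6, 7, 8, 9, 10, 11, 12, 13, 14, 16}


LHS: A ∩ B = {5, 8, 13, 14}
(A ∩ B)' = U \ (A ∩ B) = {1, 2, 3, 4, 6, 7, 9, 10, 11, 12, 15, 16}
A' = {1, 2, 3, 4, 6, 7, 9, 10, 11, 12, 15, 16}, B' = {1, 15}
Claimed RHS: A' ∩ B' = {1, 15}
Identity is INVALID: LHS = {1, 2, 3, 4, 6, 7, 9, 10, 11, 12, 15, 16} but the RHS claimed here equals {1, 15}. The correct form is (A ∩ B)' = A' ∪ B'.

Identity is invalid: (A ∩ B)' = {1, 2, 3, 4, 6, 7, 9, 10, 11, 12, 15, 16} but A' ∩ B' = {1, 15}. The correct De Morgan law is (A ∩ B)' = A' ∪ B'.


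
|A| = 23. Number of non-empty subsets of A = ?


Total subsets = 2^n = 2^23 = 8388608
Non-empty subsets exclude the empty set: 2^n - 1
= 8388608 - 1
= 8388607

Number of non-empty subsets = 8388607


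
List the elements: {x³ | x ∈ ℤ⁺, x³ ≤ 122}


Checking each candidate:
Condition: positive perfect cubes ≤ 122
Result = {1, 8, 27, 64}

{1, 8, 27, 64}


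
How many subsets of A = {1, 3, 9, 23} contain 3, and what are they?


A subset of A contains 3 iff the remaining 3 elements form any subset of A \ {3}.
Count: 2^(n-1) = 2^3 = 8
Subsets containing 3: {3}, {1, 3}, {3, 9}, {3, 23}, {1, 3, 9}, {1, 3, 23}, {3, 9, 23}, {1, 3, 9, 23}

Subsets containing 3 (8 total): {3}, {1, 3}, {3, 9}, {3, 23}, {1, 3, 9}, {1, 3, 23}, {3, 9, 23}, {1, 3, 9, 23}


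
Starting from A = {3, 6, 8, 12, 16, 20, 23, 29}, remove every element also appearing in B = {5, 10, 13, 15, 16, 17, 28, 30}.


A \ B = elements in A but not in B
A = {3, 6, 8, 12, 16, 20, 23, 29}
B = {5, 10, 13, 15, 16, 17, 28, 30}
Remove from A any elements in B
A \ B = {3, 6, 8, 12, 20, 23, 29}

A \ B = {3, 6, 8, 12, 20, 23, 29}


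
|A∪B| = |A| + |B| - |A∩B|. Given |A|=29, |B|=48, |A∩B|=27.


|A ∪ B| = |A| + |B| - |A ∩ B|
= 29 + 48 - 27
= 50

|A ∪ B| = 50


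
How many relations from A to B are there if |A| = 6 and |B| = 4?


A relation from A to B is any subset of A × B.
|A × B| = 6 × 4 = 24
# relations = 2^|A × B| = 2^24 = 16777216

Number of relations = 16777216


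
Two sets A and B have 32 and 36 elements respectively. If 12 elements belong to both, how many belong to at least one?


|A ∪ B| = |A| + |B| - |A ∩ B|
= 32 + 36 - 12
= 56

|A ∪ B| = 56


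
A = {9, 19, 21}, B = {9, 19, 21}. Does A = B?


Two sets are equal iff they have exactly the same elements.
A = {9, 19, 21}
B = {9, 19, 21}
Same elements → A = B

Yes, A = B


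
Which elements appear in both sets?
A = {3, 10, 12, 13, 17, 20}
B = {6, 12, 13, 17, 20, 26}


A ∩ B = elements in both A and B
A = {3, 10, 12, 13, 17, 20}
B = {6, 12, 13, 17, 20, 26}
A ∩ B = {12, 13, 17, 20}

A ∩ B = {12, 13, 17, 20}


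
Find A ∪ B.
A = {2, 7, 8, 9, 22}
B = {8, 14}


A ∪ B = all elements in A or B (or both)
A = {2, 7, 8, 9, 22}
B = {8, 14}
A ∪ B = {2, 7, 8, 9, 14, 22}

A ∪ B = {2, 7, 8, 9, 14, 22}


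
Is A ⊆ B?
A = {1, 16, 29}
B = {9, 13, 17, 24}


A ⊆ B means every element of A is in B.
Elements in A not in B: {1, 16, 29}
So A ⊄ B.

No, A ⊄ B


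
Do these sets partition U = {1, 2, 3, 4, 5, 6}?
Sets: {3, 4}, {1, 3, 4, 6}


A partition requires: (1) non-empty parts, (2) pairwise disjoint, (3) union = U
Parts: {3, 4}, {1, 3, 4, 6}
Union of parts: {1, 3, 4, 6}
U = {1, 2, 3, 4, 5, 6}
All non-empty? True
Pairwise disjoint? False
Covers U? False

No, not a valid partition


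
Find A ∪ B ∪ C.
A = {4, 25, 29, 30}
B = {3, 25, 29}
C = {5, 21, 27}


A ∪ B = {3, 4, 25, 29, 30}
(A ∪ B) ∪ C = {3, 4, 5, 21, 25, 27, 29, 30}

A ∪ B ∪ C = {3, 4, 5, 21, 25, 27, 29, 30}


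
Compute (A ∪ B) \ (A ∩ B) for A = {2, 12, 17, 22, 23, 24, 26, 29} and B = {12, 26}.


A △ B = (A \ B) ∪ (B \ A) = elements in exactly one of A or B
A \ B = {2, 17, 22, 23, 24, 29}
B \ A = ∅
A △ B = {2, 17, 22, 23, 24, 29}

A △ B = {2, 17, 22, 23, 24, 29}


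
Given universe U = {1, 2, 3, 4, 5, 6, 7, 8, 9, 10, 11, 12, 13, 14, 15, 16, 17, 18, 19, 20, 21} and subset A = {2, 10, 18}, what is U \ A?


Aᶜ = U \ A = elements in U but not in A
U = {1, 2, 3, 4, 5, 6, 7, 8, 9, 10, 11, 12, 13, 14, 15, 16, 17, 18, 19, 20, 21}
A = {2, 10, 18}
Aᶜ = {1, 3, 4, 5, 6, 7, 8, 9, 11, 12, 13, 14, 15, 16, 17, 19, 20, 21}

Aᶜ = {1, 3, 4, 5, 6, 7, 8, 9, 11, 12, 13, 14, 15, 16, 17, 19, 20, 21}


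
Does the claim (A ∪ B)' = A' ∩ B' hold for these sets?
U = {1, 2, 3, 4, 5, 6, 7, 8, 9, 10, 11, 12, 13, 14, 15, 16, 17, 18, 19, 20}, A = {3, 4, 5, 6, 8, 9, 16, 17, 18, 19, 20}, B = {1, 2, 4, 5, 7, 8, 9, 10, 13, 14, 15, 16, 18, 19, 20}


LHS: A ∪ B = {1, 2, 3, 4, 5, 6, 7, 8, 9, 10, 13, 14, 15, 16, 17, 18, 19, 20}
(A ∪ B)' = U \ (A ∪ B) = {11, 12}
A' = {1, 2, 7, 10, 11, 12, 13, 14, 15}, B' = {3, 6, 11, 12, 17}
Claimed RHS: A' ∩ B' = {11, 12}
Identity is VALID: LHS = RHS = {11, 12} ✓

Identity is valid. (A ∪ B)' = A' ∩ B' = {11, 12}


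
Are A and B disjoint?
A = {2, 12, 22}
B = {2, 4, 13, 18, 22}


Disjoint means A ∩ B = ∅.
A ∩ B = {2, 22}
A ∩ B ≠ ∅, so A and B are NOT disjoint.

No, A and B are not disjoint (A ∩ B = {2, 22})


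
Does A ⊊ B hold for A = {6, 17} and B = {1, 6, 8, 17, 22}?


A ⊂ B requires: A ⊆ B AND A ≠ B.
A ⊆ B? Yes
A = B? No
A ⊂ B: Yes (A is a proper subset of B)

Yes, A ⊂ B


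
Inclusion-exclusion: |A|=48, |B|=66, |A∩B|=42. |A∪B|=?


|A ∪ B| = |A| + |B| - |A ∩ B|
= 48 + 66 - 42
= 72

|A ∪ B| = 72


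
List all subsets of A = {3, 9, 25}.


|A| = 3, so |P(A)| = 2^3 = 8
Enumerate subsets by cardinality (0 to 3):
∅, {3}, {9}, {25}, {3, 9}, {3, 25}, {9, 25}, {3, 9, 25}

P(A) has 8 subsets: ∅, {3}, {9}, {25}, {3, 9}, {3, 25}, {9, 25}, {3, 9, 25}


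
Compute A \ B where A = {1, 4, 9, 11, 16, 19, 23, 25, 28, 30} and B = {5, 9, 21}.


A \ B = elements in A but not in B
A = {1, 4, 9, 11, 16, 19, 23, 25, 28, 30}
B = {5, 9, 21}
Remove from A any elements in B
A \ B = {1, 4, 11, 16, 19, 23, 25, 28, 30}

A \ B = {1, 4, 11, 16, 19, 23, 25, 28, 30}


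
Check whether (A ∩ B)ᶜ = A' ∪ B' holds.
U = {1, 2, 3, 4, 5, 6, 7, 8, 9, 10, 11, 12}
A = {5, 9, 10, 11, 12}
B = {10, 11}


LHS: A ∩ B = {10, 11}
(A ∩ B)' = U \ (A ∩ B) = {1, 2, 3, 4, 5, 6, 7, 8, 9, 12}
A' = {1, 2, 3, 4, 6, 7, 8}, B' = {1, 2, 3, 4, 5, 6, 7, 8, 9, 12}
Claimed RHS: A' ∪ B' = {1, 2, 3, 4, 5, 6, 7, 8, 9, 12}
Identity is VALID: LHS = RHS = {1, 2, 3, 4, 5, 6, 7, 8, 9, 12} ✓

Identity is valid. (A ∩ B)' = A' ∪ B' = {1, 2, 3, 4, 5, 6, 7, 8, 9, 12}


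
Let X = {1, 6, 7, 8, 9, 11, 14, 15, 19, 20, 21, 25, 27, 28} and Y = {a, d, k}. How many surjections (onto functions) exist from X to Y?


n = |X| = 14, k = |Y| = 3. Surjections via inclusion-exclusion:
S(n,k) = Σ(-1)^i × C(k,i) × (k-i)^n, i=0 to k
i=0: (-1)^0×C(3,0)×3^14 = 4782969
i=1: (-1)^1×C(3,1)×2^14 = -49152
i=2: (-1)^2×C(3,2)×1^14 = 3
i=3: (-1)^3×C(3,3)×0^14 = 0
Total = 4733820

Number of surjections = 4733820


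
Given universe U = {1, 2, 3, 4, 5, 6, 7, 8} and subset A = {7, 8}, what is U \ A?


Aᶜ = U \ A = elements in U but not in A
U = {1, 2, 3, 4, 5, 6, 7, 8}
A = {7, 8}
Aᶜ = {1, 2, 3, 4, 5, 6}

Aᶜ = {1, 2, 3, 4, 5, 6}


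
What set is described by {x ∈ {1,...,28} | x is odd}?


Checking each candidate:
Condition: odd numbers in {1,...,28}
Result = {1, 3, 5, 7, 9, 11, 13, 15, 17, 19, 21, 23, 25, 27}

{1, 3, 5, 7, 9, 11, 13, 15, 17, 19, 21, 23, 25, 27}


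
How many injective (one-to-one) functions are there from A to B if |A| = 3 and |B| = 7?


An injection sends each of |A| = 3 inputs to a distinct output in B.
# injections = |B|·(|B|-1)·…·(|B|-|A|+1) = 7! / (7 - 3)!
= 7 × 6 × 5
= 210

Number of injections = 210


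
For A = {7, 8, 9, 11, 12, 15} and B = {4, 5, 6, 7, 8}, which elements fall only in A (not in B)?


A = {7, 8, 9, 11, 12, 15}
B = {4, 5, 6, 7, 8}
Region: only in A (not in B)
Elements: {9, 11, 12, 15}

Elements only in A (not in B): {9, 11, 12, 15}


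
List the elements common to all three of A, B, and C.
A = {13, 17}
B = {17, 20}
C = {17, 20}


A ∩ B = {17}
(A ∩ B) ∩ C = {17}

A ∩ B ∩ C = {17}


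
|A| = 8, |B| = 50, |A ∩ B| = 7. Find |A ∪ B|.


|A ∪ B| = |A| + |B| - |A ∩ B|
= 8 + 50 - 7
= 51

|A ∪ B| = 51


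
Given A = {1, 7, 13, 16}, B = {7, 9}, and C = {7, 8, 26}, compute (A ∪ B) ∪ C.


A ∪ B = {1, 7, 9, 13, 16}
(A ∪ B) ∪ C = {1, 7, 8, 9, 13, 16, 26}

A ∪ B ∪ C = {1, 7, 8, 9, 13, 16, 26}


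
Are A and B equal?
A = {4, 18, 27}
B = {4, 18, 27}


Two sets are equal iff they have exactly the same elements.
A = {4, 18, 27}
B = {4, 18, 27}
Same elements → A = B

Yes, A = B


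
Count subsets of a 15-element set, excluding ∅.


Total subsets = 2^n = 2^15 = 32768
Non-empty subsets exclude the empty set: 2^n - 1
= 32768 - 1
= 32767

Number of non-empty subsets = 32767


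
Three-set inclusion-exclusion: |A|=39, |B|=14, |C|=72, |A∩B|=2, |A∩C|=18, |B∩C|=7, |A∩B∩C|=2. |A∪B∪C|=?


|A∪B∪C| = |A|+|B|+|C| - |A∩B|-|A∩C|-|B∩C| + |A∩B∩C|
= 39+14+72 - 2-18-7 + 2
= 125 - 27 + 2
= 100

|A ∪ B ∪ C| = 100


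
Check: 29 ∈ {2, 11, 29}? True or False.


A = {2, 11, 29}
Checking if 29 is in A
29 is in A → True

29 ∈ A


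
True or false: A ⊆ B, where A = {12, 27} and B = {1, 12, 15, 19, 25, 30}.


A ⊆ B means every element of A is in B.
Elements in A not in B: {27}
So A ⊄ B.

No, A ⊄ B


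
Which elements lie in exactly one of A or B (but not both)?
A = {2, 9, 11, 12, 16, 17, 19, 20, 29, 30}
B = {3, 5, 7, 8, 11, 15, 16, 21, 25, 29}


A △ B = (A \ B) ∪ (B \ A) = elements in exactly one of A or B
A \ B = {2, 9, 12, 17, 19, 20, 30}
B \ A = {3, 5, 7, 8, 15, 21, 25}
A △ B = {2, 3, 5, 7, 8, 9, 12, 15, 17, 19, 20, 21, 25, 30}

A △ B = {2, 3, 5, 7, 8, 9, 12, 15, 17, 19, 20, 21, 25, 30}


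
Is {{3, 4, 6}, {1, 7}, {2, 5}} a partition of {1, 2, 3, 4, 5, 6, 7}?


A partition requires: (1) non-empty parts, (2) pairwise disjoint, (3) union = U
Parts: {3, 4, 6}, {1, 7}, {2, 5}
Union of parts: {1, 2, 3, 4, 5, 6, 7}
U = {1, 2, 3, 4, 5, 6, 7}
All non-empty? True
Pairwise disjoint? True
Covers U? True

Yes, valid partition


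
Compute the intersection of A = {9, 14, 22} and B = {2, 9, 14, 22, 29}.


A ∩ B = elements in both A and B
A = {9, 14, 22}
B = {2, 9, 14, 22, 29}
A ∩ B = {9, 14, 22}

A ∩ B = {9, 14, 22}


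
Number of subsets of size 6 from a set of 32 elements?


C(n,k) = n! / (k!(n-k)!)
C(32,6) = 32! / (6!26!)
= 906192

C(32,6) = 906192


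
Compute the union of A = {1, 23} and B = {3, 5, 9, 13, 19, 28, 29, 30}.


A ∪ B = all elements in A or B (or both)
A = {1, 23}
B = {3, 5, 9, 13, 19, 28, 29, 30}
A ∪ B = {1, 3, 5, 9, 13, 19, 23, 28, 29, 30}

A ∪ B = {1, 3, 5, 9, 13, 19, 23, 28, 29, 30}


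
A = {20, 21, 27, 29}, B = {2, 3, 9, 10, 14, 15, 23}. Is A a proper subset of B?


A ⊂ B requires: A ⊆ B AND A ≠ B.
A ⊆ B? No
A ⊄ B, so A is not a proper subset.

No, A is not a proper subset of B


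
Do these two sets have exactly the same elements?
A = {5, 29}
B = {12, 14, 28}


Two sets are equal iff they have exactly the same elements.
A = {5, 29}
B = {12, 14, 28}
Differences: {5, 12, 14, 28, 29}
A ≠ B

No, A ≠ B


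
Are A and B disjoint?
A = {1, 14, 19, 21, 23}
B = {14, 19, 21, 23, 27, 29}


Disjoint means A ∩ B = ∅.
A ∩ B = {14, 19, 21, 23}
A ∩ B ≠ ∅, so A and B are NOT disjoint.

No, A and B are not disjoint (A ∩ B = {14, 19, 21, 23})


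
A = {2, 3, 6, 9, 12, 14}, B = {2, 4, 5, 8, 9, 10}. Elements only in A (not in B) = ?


A = {2, 3, 6, 9, 12, 14}
B = {2, 4, 5, 8, 9, 10}
Region: only in A (not in B)
Elements: {3, 6, 12, 14}

Elements only in A (not in B): {3, 6, 12, 14}


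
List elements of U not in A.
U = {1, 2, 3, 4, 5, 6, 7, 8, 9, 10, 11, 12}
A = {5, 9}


Aᶜ = U \ A = elements in U but not in A
U = {1, 2, 3, 4, 5, 6, 7, 8, 9, 10, 11, 12}
A = {5, 9}
Aᶜ = {1, 2, 3, 4, 6, 7, 8, 10, 11, 12}

Aᶜ = {1, 2, 3, 4, 6, 7, 8, 10, 11, 12}


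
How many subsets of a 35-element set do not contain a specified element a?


Subsets of A avoiding a are subsets of A \ {a}, which has 34 elements.
Count = 2^(n-1) = 2^34
= 17179869184

Number of subsets avoiding a = 17179869184


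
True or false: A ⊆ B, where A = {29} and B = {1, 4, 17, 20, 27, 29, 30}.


A ⊆ B means every element of A is in B.
All elements of A are in B.
So A ⊆ B.

Yes, A ⊆ B


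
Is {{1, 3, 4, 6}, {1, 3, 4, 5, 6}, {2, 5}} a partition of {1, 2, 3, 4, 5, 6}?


A partition requires: (1) non-empty parts, (2) pairwise disjoint, (3) union = U
Parts: {1, 3, 4, 6}, {1, 3, 4, 5, 6}, {2, 5}
Union of parts: {1, 2, 3, 4, 5, 6}
U = {1, 2, 3, 4, 5, 6}
All non-empty? True
Pairwise disjoint? False
Covers U? True

No, not a valid partition


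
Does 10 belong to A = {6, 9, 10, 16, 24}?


A = {6, 9, 10, 16, 24}
Checking if 10 is in A
10 is in A → True

10 ∈ A
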